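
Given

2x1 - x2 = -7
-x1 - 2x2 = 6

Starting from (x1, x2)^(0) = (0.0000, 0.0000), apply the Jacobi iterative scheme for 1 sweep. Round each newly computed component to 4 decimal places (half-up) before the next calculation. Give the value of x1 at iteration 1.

-3.5000

Iteration 1:
  x1 = (-7 - (-1)·0.0000) / (2) = -3.5000
  x2 = (6 - (-1)·0.0000) / (-2) = -3.0000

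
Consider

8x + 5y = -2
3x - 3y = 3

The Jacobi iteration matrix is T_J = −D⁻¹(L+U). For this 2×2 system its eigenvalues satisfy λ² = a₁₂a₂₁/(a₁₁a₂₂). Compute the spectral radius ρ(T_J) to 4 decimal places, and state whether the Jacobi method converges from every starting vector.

0.7906

a₁₂a₂₁/(a₁₁a₂₂) = (5)·(3) / ((8)·(-3)) = -0.625000
ρ = √|-0.625000| = √0.625000 = 0.7906
ρ < 1, so Jacobi converges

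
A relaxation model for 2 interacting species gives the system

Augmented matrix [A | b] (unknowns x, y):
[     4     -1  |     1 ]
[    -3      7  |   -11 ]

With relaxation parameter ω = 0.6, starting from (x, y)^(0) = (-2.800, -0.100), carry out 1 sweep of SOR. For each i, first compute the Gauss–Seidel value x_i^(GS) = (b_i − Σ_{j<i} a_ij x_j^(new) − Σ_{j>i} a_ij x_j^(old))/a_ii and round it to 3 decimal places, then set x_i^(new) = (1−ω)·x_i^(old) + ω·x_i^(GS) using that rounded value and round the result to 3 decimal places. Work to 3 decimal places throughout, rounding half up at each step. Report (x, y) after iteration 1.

Iteration 1:
  x: GS value = (1 - (-1)·-0.100) / (4) = 0.225;  x ← (1−ω)·-2.800 + ω·0.225 = -0.985
  y: GS value = (-11 - (-3)·-0.985) / (7) = -1.994;  y ← (1−ω)·-0.100 + ω·-1.994 = -1.236

(-0.985, -1.236)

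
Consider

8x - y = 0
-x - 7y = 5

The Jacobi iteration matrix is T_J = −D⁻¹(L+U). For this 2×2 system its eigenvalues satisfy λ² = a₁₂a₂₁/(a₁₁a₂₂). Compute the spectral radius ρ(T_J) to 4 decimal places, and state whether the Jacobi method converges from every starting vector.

a₁₂a₂₁/(a₁₁a₂₂) = (-1)·(-1) / ((8)·(-7)) = -0.017857
ρ = √|-0.017857| = √0.017857 = 0.1336
ρ < 1, so Jacobi converges

0.1336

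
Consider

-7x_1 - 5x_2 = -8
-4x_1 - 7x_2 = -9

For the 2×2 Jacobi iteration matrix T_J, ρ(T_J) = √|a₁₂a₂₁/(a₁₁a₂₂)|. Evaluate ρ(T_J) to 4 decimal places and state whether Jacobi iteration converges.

a₁₂a₂₁/(a₁₁a₂₂) = (-5)·(-4) / ((-7)·(-7)) = 0.408163
ρ = √|0.408163| = √0.408163 = 0.6389
ρ < 1, so Jacobi converges

0.6389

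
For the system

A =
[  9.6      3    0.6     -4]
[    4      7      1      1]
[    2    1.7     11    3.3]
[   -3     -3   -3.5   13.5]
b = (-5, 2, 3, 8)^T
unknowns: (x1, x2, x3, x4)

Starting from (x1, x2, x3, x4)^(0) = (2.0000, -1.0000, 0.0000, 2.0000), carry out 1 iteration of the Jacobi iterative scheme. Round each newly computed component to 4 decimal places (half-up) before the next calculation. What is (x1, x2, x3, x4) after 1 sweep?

Iteration 1:
  x1 = (-5 - (3)·-1.0000 - (0.6)·0.0000 - (-4)·2.0000) / (9.6) = 0.6250
  x2 = (2 - (4)·2.0000 - (1)·0.0000 - (1)·2.0000) / (7) = -1.1429
  x3 = (3 - (2)·2.0000 - (1.7)·-1.0000 - (3.3)·2.0000) / (11) = -0.5364
  x4 = (8 - (-3)·2.0000 - (-3)·-1.0000 - (-3.5)·0.0000) / (13.5) = 0.8148

(0.6250, -1.1429, -0.5364, 0.8148)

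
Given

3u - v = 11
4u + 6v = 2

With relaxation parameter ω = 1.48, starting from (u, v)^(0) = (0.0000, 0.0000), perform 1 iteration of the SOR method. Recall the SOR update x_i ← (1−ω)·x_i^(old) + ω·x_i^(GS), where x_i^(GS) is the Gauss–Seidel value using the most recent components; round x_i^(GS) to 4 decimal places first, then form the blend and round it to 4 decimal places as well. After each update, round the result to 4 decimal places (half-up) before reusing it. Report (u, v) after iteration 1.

Iteration 1:
  u: GS value = (11 - (-1)·0.0000) / (3) = 3.6667;  u ← (1−ω)·0.0000 + ω·3.6667 = 5.4267
  v: GS value = (2 - (4)·5.4267) / (6) = -3.2845;  v ← (1−ω)·0.0000 + ω·-3.2845 = -4.8611

(5.4267, -4.8611)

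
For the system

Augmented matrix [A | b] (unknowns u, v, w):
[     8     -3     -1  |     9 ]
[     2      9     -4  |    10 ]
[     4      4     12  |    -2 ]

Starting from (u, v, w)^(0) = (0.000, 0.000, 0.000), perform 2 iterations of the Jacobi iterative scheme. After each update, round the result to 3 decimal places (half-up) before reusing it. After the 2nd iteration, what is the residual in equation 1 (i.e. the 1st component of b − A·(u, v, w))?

Iteration 1:
  u = (9 - (-3)·0.000 - (-1)·0.000) / (8) = 1.125
  v = (10 - (2)·0.000 - (-4)·0.000) / (9) = 1.111
  w = (-2 - (4)·0.000 - (4)·0.000) / (12) = -0.167
Iteration 2:
  u = (9 - (-3)·1.111 - (-1)·-0.167) / (8) = 1.521
  v = (10 - (2)·1.125 - (-4)·-0.167) / (9) = 0.787
  w = (-2 - (4)·1.125 - (4)·1.111) / (12) = -0.912
Residual b − A·x = (-1.719, -3.773, -0.288)

-1.719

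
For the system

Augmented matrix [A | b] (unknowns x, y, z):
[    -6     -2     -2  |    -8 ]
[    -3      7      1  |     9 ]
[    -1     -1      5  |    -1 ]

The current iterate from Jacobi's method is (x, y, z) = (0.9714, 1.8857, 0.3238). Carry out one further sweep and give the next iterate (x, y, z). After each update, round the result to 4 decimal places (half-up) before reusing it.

(0.5968, 1.6558, 0.3714)

One sweep:
  x = (-8 - (-2)·1.8857 - (-2)·0.3238) / (-6) = 0.5968
  y = (9 - (-3)·0.9714 - (1)·0.3238) / (7) = 1.6558
  z = (-1 - (-1)·0.9714 - (-1)·1.8857) / (5) = 0.3714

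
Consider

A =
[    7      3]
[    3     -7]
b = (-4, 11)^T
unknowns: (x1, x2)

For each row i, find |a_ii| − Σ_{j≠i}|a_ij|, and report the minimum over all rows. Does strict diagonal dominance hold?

row 1: |7| − (3) = 4
row 2: |-7| − (3) = 4
minimum over rows = 4 → strictly diagonally dominant (convergence guaranteed)

4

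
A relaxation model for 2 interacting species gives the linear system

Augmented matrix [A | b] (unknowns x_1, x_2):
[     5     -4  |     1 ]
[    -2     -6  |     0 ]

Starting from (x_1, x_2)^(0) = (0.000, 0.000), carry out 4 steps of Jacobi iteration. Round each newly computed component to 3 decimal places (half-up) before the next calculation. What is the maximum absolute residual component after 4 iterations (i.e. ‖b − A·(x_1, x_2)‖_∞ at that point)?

Iteration 1:
  x_1 = (1 - (-4)·0.000) / (5) = 0.200
  x_2 = (0 - (-2)·0.000) / (-6) = 0.000
Iteration 2:
  x_1 = (1 - (-4)·0.000) / (5) = 0.200
  x_2 = (0 - (-2)·0.200) / (-6) = -0.067
Iteration 3:
  x_1 = (1 - (-4)·-0.067) / (5) = 0.146
  x_2 = (0 - (-2)·0.200) / (-6) = -0.067
Iteration 4:
  x_1 = (1 - (-4)·-0.067) / (5) = 0.146
  x_2 = (0 - (-2)·0.146) / (-6) = -0.049
Residual b − A·x = (0.074, -0.002); ∞-norm = 0.074

0.074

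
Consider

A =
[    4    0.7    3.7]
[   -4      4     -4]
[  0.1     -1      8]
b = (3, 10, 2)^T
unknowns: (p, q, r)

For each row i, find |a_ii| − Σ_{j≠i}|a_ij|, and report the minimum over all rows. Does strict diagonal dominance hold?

row 1: |4| − (0.7+3.7) = -0.4
row 2: |4| − (4+4) = -4
row 3: |8| − (0.1+1) = 6.9
minimum over rows = -4 → not strictly diagonally dominant

-4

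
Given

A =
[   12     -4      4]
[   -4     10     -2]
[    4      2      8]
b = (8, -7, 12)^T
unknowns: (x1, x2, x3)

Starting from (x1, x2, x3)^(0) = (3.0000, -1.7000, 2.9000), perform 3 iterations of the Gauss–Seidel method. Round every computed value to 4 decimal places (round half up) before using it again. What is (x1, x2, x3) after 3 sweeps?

Iteration 1:
  x1 = (8 - (-4)·-1.7000 - (4)·2.9000) / (12) = -0.8667
  x2 = (-7 - (-4)·-0.8667 - (-2)·2.9000) / (10) = -0.4667
  x3 = (12 - (4)·-0.8667 - (2)·-0.4667) / (8) = 2.0500
Iteration 2:
  x1 = (8 - (-4)·-0.4667 - (4)·2.0500) / (12) = -0.1722
  x2 = (-7 - (-4)·-0.1722 - (-2)·2.0500) / (10) = -0.3589
  x3 = (12 - (4)·-0.1722 - (2)·-0.3589) / (8) = 1.6758
Iteration 3:
  x1 = (8 - (-4)·-0.3589 - (4)·1.6758) / (12) = -0.0116
  x2 = (-7 - (-4)·-0.0116 - (-2)·1.6758) / (10) = -0.3695
  x3 = (12 - (4)·-0.0116 - (2)·-0.3695) / (8) = 1.5982

(-0.0116, -0.3695, 1.5982)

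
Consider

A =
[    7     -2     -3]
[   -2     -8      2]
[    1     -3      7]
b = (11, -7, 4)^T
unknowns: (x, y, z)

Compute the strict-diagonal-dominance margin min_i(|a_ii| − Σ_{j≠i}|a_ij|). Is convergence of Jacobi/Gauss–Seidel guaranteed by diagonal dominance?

2

row 1: |7| − (2+3) = 2
row 2: |-8| − (2+2) = 4
row 3: |7| − (1+3) = 3
minimum over rows = 2 → strictly diagonally dominant (convergence guaranteed)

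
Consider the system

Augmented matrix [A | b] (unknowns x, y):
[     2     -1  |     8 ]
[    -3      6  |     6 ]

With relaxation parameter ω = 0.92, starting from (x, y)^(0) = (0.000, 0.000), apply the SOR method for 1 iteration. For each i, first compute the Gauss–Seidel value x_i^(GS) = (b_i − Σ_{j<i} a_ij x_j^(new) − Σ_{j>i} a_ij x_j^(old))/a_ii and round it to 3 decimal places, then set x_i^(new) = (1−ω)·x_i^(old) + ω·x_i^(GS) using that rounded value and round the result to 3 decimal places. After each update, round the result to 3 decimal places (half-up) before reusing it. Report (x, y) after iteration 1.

Iteration 1:
  x: GS value = (8 - (-1)·0.000) / (2) = 4.000;  x ← (1−ω)·0.000 + ω·4.000 = 3.680
  y: GS value = (6 - (-3)·3.680) / (6) = 2.840;  y ← (1−ω)·0.000 + ω·2.840 = 2.613

(3.680, 2.613)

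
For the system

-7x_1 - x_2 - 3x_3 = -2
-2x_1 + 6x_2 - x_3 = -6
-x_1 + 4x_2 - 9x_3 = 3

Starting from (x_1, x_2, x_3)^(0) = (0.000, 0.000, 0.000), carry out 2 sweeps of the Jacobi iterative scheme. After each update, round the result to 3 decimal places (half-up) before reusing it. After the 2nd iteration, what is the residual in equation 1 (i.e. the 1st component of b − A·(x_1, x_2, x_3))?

-1.393

Iteration 1:
  x_1 = (-2 - (-1)·0.000 - (-3)·0.000) / (-7) = 0.286
  x_2 = (-6 - (-2)·0.000 - (-1)·0.000) / (6) = -1.000
  x_3 = (3 - (-1)·0.000 - (4)·0.000) / (-9) = -0.333
Iteration 2:
  x_1 = (-2 - (-1)·-1.000 - (-3)·-0.333) / (-7) = 0.571
  x_2 = (-6 - (-2)·0.286 - (-1)·-0.333) / (6) = -0.960
  x_3 = (3 - (-1)·0.286 - (4)·-1.000) / (-9) = -0.810
Residual b − A·x = (-1.393, 0.092, 0.121)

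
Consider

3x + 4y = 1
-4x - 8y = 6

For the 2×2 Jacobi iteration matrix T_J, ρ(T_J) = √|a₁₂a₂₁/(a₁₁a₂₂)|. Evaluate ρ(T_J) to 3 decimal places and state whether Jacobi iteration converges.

0.816

a₁₂a₂₁/(a₁₁a₂₂) = (4)·(-4) / ((3)·(-8)) = 0.666667
ρ = √|0.666667| = √0.666667 = 0.816
ρ < 1, so Jacobi converges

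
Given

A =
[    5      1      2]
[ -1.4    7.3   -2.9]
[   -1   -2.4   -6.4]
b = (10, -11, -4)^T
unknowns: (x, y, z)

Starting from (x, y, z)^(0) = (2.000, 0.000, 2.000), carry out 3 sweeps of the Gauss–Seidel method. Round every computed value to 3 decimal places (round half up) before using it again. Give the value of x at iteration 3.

Iteration 1:
  x = (10 - (1)·0.000 - (2)·2.000) / (5) = 1.200
  y = (-11 - (-1.4)·1.200 - (-2.9)·2.000) / (7.3) = -0.482
  z = (-4 - (-1)·1.200 - (-2.4)·-0.482) / (-6.4) = 0.618
Iteration 2:
  x = (10 - (1)·-0.482 - (2)·0.618) / (5) = 1.849
  y = (-11 - (-1.4)·1.849 - (-2.9)·0.618) / (7.3) = -0.907
  z = (-4 - (-1)·1.849 - (-2.4)·-0.907) / (-6.4) = 0.676
Iteration 3:
  x = (10 - (1)·-0.907 - (2)·0.676) / (5) = 1.911
  y = (-11 - (-1.4)·1.911 - (-2.9)·0.676) / (7.3) = -0.872
  z = (-4 - (-1)·1.911 - (-2.4)·-0.872) / (-6.4) = 0.653

1.911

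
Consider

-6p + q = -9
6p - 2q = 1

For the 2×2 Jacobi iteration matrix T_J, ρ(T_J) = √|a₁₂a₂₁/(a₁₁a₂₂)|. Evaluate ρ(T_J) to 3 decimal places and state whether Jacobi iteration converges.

a₁₂a₂₁/(a₁₁a₂₂) = (1)·(6) / ((-6)·(-2)) = 0.500000
ρ = √|0.500000| = √0.500000 = 0.707
ρ < 1, so Jacobi converges

0.707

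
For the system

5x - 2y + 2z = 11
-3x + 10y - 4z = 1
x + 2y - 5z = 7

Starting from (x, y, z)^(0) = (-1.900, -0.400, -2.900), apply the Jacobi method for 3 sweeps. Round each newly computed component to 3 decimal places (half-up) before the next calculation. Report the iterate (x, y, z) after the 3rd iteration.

Iteration 1:
  x = (11 - (-2)·-0.400 - (2)·-2.900) / (5) = 3.200
  y = (1 - (-3)·-1.900 - (-4)·-2.900) / (10) = -1.630
  z = (7 - (1)·-1.900 - (2)·-0.400) / (-5) = -1.940
Iteration 2:
  x = (11 - (-2)·-1.630 - (2)·-1.940) / (5) = 2.324
  y = (1 - (-3)·3.200 - (-4)·-1.940) / (10) = 0.284
  z = (7 - (1)·3.200 - (2)·-1.630) / (-5) = -1.412
Iteration 3:
  x = (11 - (-2)·0.284 - (2)·-1.412) / (5) = 2.878
  y = (1 - (-3)·2.324 - (-4)·-1.412) / (10) = 0.232
  z = (7 - (1)·2.324 - (2)·0.284) / (-5) = -0.822

(2.878, 0.232, -0.822)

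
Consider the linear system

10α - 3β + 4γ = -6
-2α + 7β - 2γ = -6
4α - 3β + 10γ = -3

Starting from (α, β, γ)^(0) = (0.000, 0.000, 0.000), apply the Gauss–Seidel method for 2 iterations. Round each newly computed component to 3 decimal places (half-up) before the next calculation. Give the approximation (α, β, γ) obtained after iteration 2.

Iteration 1:
  α = (-6 - (-3)·0.000 - (4)·0.000) / (10) = -0.600
  β = (-6 - (-2)·-0.600 - (-2)·0.000) / (7) = -1.029
  γ = (-3 - (4)·-0.600 - (-3)·-1.029) / (10) = -0.369
Iteration 2:
  α = (-6 - (-3)·-1.029 - (4)·-0.369) / (10) = -0.761
  β = (-6 - (-2)·-0.761 - (-2)·-0.369) / (7) = -1.180
  γ = (-3 - (4)·-0.761 - (-3)·-1.180) / (10) = -0.350

(-0.761, -1.180, -0.350)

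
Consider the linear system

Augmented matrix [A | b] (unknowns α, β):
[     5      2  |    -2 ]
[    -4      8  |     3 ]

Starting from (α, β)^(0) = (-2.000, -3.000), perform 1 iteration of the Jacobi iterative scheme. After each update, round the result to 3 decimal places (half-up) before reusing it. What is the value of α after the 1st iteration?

Iteration 1:
  α = (-2 - (2)·-3.000) / (5) = 0.800
  β = (3 - (-4)·-2.000) / (8) = -0.625

0.800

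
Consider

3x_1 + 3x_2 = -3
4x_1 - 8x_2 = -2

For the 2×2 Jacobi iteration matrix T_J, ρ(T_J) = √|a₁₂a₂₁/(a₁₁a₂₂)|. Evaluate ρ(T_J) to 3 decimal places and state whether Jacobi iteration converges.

a₁₂a₂₁/(a₁₁a₂₂) = (3)·(4) / ((3)·(-8)) = -0.500000
ρ = √|-0.500000| = √0.500000 = 0.707
ρ < 1, so Jacobi converges

0.707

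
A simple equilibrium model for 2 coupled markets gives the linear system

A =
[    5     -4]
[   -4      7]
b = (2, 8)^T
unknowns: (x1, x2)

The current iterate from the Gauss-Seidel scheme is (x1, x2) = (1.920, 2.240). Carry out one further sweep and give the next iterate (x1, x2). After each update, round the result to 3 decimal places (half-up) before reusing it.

(2.192, 2.395)

One sweep:
  x1 = (2 - (-4)·2.240) / (5) = 2.192
  x2 = (8 - (-4)·2.192) / (7) = 2.395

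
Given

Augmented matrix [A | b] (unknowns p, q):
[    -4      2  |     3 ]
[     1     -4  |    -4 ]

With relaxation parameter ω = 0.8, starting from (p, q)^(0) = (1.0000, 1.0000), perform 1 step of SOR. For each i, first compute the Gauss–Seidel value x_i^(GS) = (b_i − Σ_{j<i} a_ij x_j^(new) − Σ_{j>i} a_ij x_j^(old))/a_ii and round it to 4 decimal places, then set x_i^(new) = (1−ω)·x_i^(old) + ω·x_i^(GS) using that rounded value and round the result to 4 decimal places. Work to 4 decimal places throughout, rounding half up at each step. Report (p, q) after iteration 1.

Iteration 1:
  p: GS value = (3 - (2)·1.0000) / (-4) = -0.2500;  p ← (1−ω)·1.0000 + ω·-0.2500 = 0.0000
  q: GS value = (-4 - (1)·0.0000) / (-4) = 1.0000;  q ← (1−ω)·1.0000 + ω·1.0000 = 1.0000

(0.0000, 1.0000)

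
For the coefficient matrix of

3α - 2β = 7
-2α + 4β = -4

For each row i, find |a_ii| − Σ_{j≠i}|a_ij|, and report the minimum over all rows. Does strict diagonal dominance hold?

row 1: |3| − (2) = 1
row 2: |4| − (2) = 2
minimum over rows = 1 → strictly diagonally dominant (convergence guaranteed)

1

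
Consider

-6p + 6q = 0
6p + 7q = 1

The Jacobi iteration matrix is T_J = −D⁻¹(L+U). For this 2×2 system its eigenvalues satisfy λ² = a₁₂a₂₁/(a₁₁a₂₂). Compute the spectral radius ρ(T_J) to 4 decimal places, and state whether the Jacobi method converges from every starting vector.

0.9258

a₁₂a₂₁/(a₁₁a₂₂) = (6)·(6) / ((-6)·(7)) = -0.857143
ρ = √|-0.857143| = √0.857143 = 0.9258
ρ < 1, so Jacobi converges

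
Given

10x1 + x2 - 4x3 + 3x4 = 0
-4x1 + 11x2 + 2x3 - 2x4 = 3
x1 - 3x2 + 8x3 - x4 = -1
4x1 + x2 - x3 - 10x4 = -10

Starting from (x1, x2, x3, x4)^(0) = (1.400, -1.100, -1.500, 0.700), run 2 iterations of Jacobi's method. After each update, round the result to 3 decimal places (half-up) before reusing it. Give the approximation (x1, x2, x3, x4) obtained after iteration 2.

(-0.848, 0.423, 0.606, 0.901)

Iteration 1:
  x1 = (0 - (1)·-1.100 - (-4)·-1.500 - (3)·0.700) / (10) = -0.700
  x2 = (3 - (-4)·1.400 - (2)·-1.500 - (-2)·0.700) / (11) = 1.182
  x3 = (-1 - (1)·1.400 - (-3)·-1.100 - (-1)·0.700) / (8) = -0.625
  x4 = (-10 - (4)·1.400 - (1)·-1.100 - (-1)·-1.500) / (-10) = 1.600
Iteration 2:
  x1 = (0 - (1)·1.182 - (-4)·-0.625 - (3)·1.600) / (10) = -0.848
  x2 = (3 - (-4)·-0.700 - (2)·-0.625 - (-2)·1.600) / (11) = 0.423
  x3 = (-1 - (1)·-0.700 - (-3)·1.182 - (-1)·1.600) / (8) = 0.606
  x4 = (-10 - (4)·-0.700 - (1)·1.182 - (-1)·-0.625) / (-10) = 0.901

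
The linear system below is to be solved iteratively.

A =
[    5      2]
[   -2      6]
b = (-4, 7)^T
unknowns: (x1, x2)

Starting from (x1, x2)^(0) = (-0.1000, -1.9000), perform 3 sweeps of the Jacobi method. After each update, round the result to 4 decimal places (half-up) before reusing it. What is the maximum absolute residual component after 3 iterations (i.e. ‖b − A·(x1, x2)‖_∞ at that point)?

Iteration 1:
  x1 = (-4 - (2)·-1.9000) / (5) = -0.0400
  x2 = (7 - (-2)·-0.1000) / (6) = 1.1333
Iteration 2:
  x1 = (-4 - (2)·1.1333) / (5) = -1.2533
  x2 = (7 - (-2)·-0.0400) / (6) = 1.1533
Iteration 3:
  x1 = (-4 - (2)·1.1533) / (5) = -1.2613
  x2 = (7 - (-2)·-1.2533) / (6) = 0.7489
Residual b − A·x = (0.8087, -0.0160); ∞-norm = 0.8087

0.8087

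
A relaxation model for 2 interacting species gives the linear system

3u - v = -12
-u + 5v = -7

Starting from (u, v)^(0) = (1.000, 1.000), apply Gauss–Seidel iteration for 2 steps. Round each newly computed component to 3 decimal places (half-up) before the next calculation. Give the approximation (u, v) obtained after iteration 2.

Iteration 1:
  u = (-12 - (-1)·1.000) / (3) = -3.667
  v = (-7 - (-1)·-3.667) / (5) = -2.133
Iteration 2:
  u = (-12 - (-1)·-2.133) / (3) = -4.711
  v = (-7 - (-1)·-4.711) / (5) = -2.342

(-4.711, -2.342)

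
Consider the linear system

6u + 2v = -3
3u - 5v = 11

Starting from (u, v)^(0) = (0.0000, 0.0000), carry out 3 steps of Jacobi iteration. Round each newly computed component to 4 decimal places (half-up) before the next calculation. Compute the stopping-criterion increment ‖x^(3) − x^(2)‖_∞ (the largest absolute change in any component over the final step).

Iteration 1:
  u = (-3 - (2)·0.0000) / (6) = -0.5000
  v = (11 - (3)·0.0000) / (-5) = -2.2000
Iteration 2:
  u = (-3 - (2)·-2.2000) / (6) = 0.2333
  v = (11 - (3)·-0.5000) / (-5) = -2.5000
Iteration 3:
  u = (-3 - (2)·-2.5000) / (6) = 0.3333
  v = (11 - (3)·0.2333) / (-5) = -2.0600
Change: (0.1000, 0.4400) → max |·| = 0.4400

0.4400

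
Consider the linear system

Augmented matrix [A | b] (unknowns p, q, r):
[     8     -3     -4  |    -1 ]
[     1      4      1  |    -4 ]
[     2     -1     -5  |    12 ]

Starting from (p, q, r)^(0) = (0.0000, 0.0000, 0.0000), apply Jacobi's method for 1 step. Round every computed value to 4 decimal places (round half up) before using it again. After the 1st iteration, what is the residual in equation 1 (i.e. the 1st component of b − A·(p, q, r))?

-12.6000

Iteration 1:
  p = (-1 - (-3)·0.0000 - (-4)·0.0000) / (8) = -0.1250
  q = (-4 - (1)·0.0000 - (1)·0.0000) / (4) = -1.0000
  r = (12 - (2)·0.0000 - (-1)·0.0000) / (-5) = -2.4000
Residual b − A·x = (-12.6000, 2.5250, -0.7500)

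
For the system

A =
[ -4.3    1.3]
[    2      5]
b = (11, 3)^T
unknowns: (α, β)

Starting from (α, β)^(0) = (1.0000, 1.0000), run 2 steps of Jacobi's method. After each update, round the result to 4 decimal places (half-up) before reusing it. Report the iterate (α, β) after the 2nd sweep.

Iteration 1:
  α = (11 - (1.3)·1.0000) / (-4.3) = -2.2558
  β = (3 - (2)·1.0000) / (5) = 0.2000
Iteration 2:
  α = (11 - (1.3)·0.2000) / (-4.3) = -2.4977
  β = (3 - (2)·-2.2558) / (5) = 1.5023

(-2.4977, 1.5023)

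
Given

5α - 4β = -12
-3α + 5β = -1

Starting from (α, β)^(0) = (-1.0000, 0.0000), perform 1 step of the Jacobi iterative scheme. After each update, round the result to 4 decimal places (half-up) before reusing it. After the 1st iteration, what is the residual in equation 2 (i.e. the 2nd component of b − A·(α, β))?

-4.2000

Iteration 1:
  α = (-12 - (-4)·0.0000) / (5) = -2.4000
  β = (-1 - (-3)·-1.0000) / (5) = -0.8000
Residual b − A·x = (-3.2000, -4.2000)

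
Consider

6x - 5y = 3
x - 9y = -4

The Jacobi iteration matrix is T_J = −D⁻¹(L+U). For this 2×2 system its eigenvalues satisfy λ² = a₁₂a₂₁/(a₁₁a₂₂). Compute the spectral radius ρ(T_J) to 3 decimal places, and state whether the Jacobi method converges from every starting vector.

a₁₂a₂₁/(a₁₁a₂₂) = (-5)·(1) / ((6)·(-9)) = 0.092593
ρ = √|0.092593| = √0.092593 = 0.304
ρ < 1, so Jacobi converges

0.304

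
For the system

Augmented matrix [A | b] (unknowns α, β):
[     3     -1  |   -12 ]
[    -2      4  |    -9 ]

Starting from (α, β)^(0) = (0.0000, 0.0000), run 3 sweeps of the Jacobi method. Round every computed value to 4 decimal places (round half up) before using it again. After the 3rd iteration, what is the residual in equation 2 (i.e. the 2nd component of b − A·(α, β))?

Iteration 1:
  α = (-12 - (-1)·0.0000) / (3) = -4.0000
  β = (-9 - (-2)·0.0000) / (4) = -2.2500
Iteration 2:
  α = (-12 - (-1)·-2.2500) / (3) = -4.7500
  β = (-9 - (-2)·-4.0000) / (4) = -4.2500
Iteration 3:
  α = (-12 - (-1)·-4.2500) / (3) = -5.4167
  β = (-9 - (-2)·-4.7500) / (4) = -4.6250
Residual b − A·x = (-0.3749, -1.3334)

-1.3334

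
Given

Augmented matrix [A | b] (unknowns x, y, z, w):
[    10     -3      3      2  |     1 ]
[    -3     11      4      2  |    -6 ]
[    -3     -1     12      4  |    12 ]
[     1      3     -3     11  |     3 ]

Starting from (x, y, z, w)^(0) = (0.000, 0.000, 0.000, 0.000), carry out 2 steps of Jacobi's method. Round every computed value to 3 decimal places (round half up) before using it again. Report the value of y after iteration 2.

-0.931

Iteration 1:
  x = (1 - (-3)·0.000 - (3)·0.000 - (2)·0.000) / (10) = 0.100
  y = (-6 - (-3)·0.000 - (4)·0.000 - (2)·0.000) / (11) = -0.545
  z = (12 - (-3)·0.000 - (-1)·0.000 - (4)·0.000) / (12) = 1.000
  w = (3 - (1)·0.000 - (3)·0.000 - (-3)·0.000) / (11) = 0.273
Iteration 2:
  x = (1 - (-3)·-0.545 - (3)·1.000 - (2)·0.273) / (10) = -0.418
  y = (-6 - (-3)·0.100 - (4)·1.000 - (2)·0.273) / (11) = -0.931
  z = (12 - (-3)·0.100 - (-1)·-0.545 - (4)·0.273) / (12) = 0.889
  w = (3 - (1)·0.100 - (3)·-0.545 - (-3)·1.000) / (11) = 0.685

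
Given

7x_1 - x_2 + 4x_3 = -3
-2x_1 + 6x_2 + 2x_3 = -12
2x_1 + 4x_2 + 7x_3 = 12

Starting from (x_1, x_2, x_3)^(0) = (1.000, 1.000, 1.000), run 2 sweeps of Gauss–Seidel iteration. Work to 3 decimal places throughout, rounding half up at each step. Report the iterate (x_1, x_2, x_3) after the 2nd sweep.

Iteration 1:
  x_1 = (-3 - (-1)·1.000 - (4)·1.000) / (7) = -0.857
  x_2 = (-12 - (-2)·-0.857 - (2)·1.000) / (6) = -2.619
  x_3 = (12 - (2)·-0.857 - (4)·-2.619) / (7) = 3.456
Iteration 2:
  x_1 = (-3 - (-1)·-2.619 - (4)·3.456) / (7) = -2.778
  x_2 = (-12 - (-2)·-2.778 - (2)·3.456) / (6) = -4.078
  x_3 = (12 - (2)·-2.778 - (4)·-4.078) / (7) = 4.838

(-2.778, -4.078, 4.838)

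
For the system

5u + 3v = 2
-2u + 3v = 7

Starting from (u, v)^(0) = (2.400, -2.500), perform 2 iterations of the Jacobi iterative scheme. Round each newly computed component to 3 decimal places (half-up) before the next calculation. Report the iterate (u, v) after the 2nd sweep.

Iteration 1:
  u = (2 - (3)·-2.500) / (5) = 1.900
  v = (7 - (-2)·2.400) / (3) = 3.933
Iteration 2:
  u = (2 - (3)·3.933) / (5) = -1.960
  v = (7 - (-2)·1.900) / (3) = 3.600

(-1.960, 3.600)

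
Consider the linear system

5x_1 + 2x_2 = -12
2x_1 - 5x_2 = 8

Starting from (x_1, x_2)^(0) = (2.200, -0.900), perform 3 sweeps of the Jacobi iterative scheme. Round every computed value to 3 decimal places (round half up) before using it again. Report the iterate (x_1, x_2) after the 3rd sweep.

(-1.434, -2.445)

Iteration 1:
  x_1 = (-12 - (2)·-0.900) / (5) = -2.040
  x_2 = (8 - (2)·2.200) / (-5) = -0.720
Iteration 2:
  x_1 = (-12 - (2)·-0.720) / (5) = -2.112
  x_2 = (8 - (2)·-2.040) / (-5) = -2.416
Iteration 3:
  x_1 = (-12 - (2)·-2.416) / (5) = -1.434
  x_2 = (8 - (2)·-2.112) / (-5) = -2.445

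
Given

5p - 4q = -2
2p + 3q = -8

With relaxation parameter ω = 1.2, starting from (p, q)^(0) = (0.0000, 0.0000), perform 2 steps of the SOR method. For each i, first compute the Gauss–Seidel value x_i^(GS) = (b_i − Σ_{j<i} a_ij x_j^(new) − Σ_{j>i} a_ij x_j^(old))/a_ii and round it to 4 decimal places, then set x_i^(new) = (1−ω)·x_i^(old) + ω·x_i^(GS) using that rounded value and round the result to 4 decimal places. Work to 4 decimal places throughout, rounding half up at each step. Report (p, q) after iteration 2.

(-3.0874, -0.1669)

Iteration 1:
  p: GS value = (-2 - (-4)·0.0000) / (5) = -0.4000;  p ← (1−ω)·0.0000 + ω·-0.4000 = -0.4800
  q: GS value = (-8 - (2)·-0.4800) / (3) = -2.3467;  q ← (1−ω)·0.0000 + ω·-2.3467 = -2.8160
Iteration 2:
  p: GS value = (-2 - (-4)·-2.8160) / (5) = -2.6528;  p ← (1−ω)·-0.4800 + ω·-2.6528 = -3.0874
  q: GS value = (-8 - (2)·-3.0874) / (3) = -0.6084;  q ← (1−ω)·-2.8160 + ω·-0.6084 = -0.1669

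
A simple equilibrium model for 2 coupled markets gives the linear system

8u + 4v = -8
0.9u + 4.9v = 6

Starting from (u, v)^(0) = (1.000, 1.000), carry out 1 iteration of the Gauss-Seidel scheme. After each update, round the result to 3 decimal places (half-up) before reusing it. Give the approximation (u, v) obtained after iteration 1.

Iteration 1:
  u = (-8 - (4)·1.000) / (8) = -1.500
  v = (6 - (0.9)·-1.500) / (4.9) = 1.500

(-1.500, 1.500)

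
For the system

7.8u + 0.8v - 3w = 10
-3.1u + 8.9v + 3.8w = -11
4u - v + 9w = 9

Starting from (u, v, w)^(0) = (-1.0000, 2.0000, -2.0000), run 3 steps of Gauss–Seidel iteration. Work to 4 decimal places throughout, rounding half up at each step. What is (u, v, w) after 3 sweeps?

Iteration 1:
  u = (10 - (0.8)·2.0000 - (-3)·-2.0000) / (7.8) = 0.3077
  v = (-11 - (-3.1)·0.3077 - (3.8)·-2.0000) / (8.9) = -0.2748
  w = (9 - (4)·0.3077 - (-1)·-0.2748) / (9) = 0.8327
Iteration 2:
  u = (10 - (0.8)·-0.2748 - (-3)·0.8327) / (7.8) = 1.6305
  v = (-11 - (-3.1)·1.6305 - (3.8)·0.8327) / (8.9) = -1.0236
  w = (9 - (4)·1.6305 - (-1)·-1.0236) / (9) = 0.1616
Iteration 3:
  u = (10 - (0.8)·-1.0236 - (-3)·0.1616) / (7.8) = 1.4492
  v = (-11 - (-3.1)·1.4492 - (3.8)·0.1616) / (8.9) = -0.8002
  w = (9 - (4)·1.4492 - (-1)·-0.8002) / (9) = 0.2670

(1.4492, -0.8002, 0.2670)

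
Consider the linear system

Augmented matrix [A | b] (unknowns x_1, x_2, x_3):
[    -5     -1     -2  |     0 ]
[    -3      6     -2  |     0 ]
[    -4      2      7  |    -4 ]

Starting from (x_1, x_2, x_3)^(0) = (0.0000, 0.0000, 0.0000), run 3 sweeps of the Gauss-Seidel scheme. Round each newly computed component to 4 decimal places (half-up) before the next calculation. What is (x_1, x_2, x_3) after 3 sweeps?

(0.1828, -0.0483, -0.4532)

Iteration 1:
  x_1 = (0 - (-1)·0.0000 - (-2)·0.0000) / (-5) = 0.0000
  x_2 = (0 - (-3)·0.0000 - (-2)·0.0000) / (6) = 0.0000
  x_3 = (-4 - (-4)·0.0000 - (2)·0.0000) / (7) = -0.5714
Iteration 2:
  x_1 = (0 - (-1)·0.0000 - (-2)·-0.5714) / (-5) = 0.2286
  x_2 = (0 - (-3)·0.2286 - (-2)·-0.5714) / (6) = -0.0762
  x_3 = (-4 - (-4)·0.2286 - (2)·-0.0762) / (7) = -0.4190
Iteration 3:
  x_1 = (0 - (-1)·-0.0762 - (-2)·-0.4190) / (-5) = 0.1828
  x_2 = (0 - (-3)·0.1828 - (-2)·-0.4190) / (6) = -0.0483
  x_3 = (-4 - (-4)·0.1828 - (2)·-0.0483) / (7) = -0.4532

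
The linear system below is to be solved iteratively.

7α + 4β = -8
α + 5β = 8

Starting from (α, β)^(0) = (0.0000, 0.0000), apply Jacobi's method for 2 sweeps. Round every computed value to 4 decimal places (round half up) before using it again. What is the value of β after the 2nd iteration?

Iteration 1:
  α = (-8 - (4)·0.0000) / (7) = -1.1429
  β = (8 - (1)·0.0000) / (5) = 1.6000
Iteration 2:
  α = (-8 - (4)·1.6000) / (7) = -2.0571
  β = (8 - (1)·-1.1429) / (5) = 1.8286

1.8286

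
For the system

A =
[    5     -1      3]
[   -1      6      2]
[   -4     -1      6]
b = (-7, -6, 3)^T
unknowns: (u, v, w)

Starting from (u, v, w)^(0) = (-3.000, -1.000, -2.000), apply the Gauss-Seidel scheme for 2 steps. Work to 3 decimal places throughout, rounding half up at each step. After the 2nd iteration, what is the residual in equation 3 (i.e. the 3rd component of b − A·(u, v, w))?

Iteration 1:
  u = (-7 - (-1)·-1.000 - (3)·-2.000) / (5) = -0.400
  v = (-6 - (-1)·-0.400 - (2)·-2.000) / (6) = -0.400
  w = (3 - (-4)·-0.400 - (-1)·-0.400) / (6) = 0.167
Iteration 2:
  u = (-7 - (-1)·-0.400 - (3)·0.167) / (5) = -1.580
  v = (-6 - (-1)·-1.580 - (2)·0.167) / (6) = -1.319
  w = (3 - (-4)·-1.580 - (-1)·-1.319) / (6) = -0.773
Residual b − A·x = (1.900, 1.880, -0.001)

-0.001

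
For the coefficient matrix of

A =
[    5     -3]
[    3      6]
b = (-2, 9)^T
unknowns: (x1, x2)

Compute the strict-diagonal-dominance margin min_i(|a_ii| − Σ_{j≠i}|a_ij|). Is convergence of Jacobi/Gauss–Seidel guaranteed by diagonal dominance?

2

row 1: |5| − (3) = 2
row 2: |6| − (3) = 3
minimum over rows = 2 → strictly diagonally dominant (convergence guaranteed)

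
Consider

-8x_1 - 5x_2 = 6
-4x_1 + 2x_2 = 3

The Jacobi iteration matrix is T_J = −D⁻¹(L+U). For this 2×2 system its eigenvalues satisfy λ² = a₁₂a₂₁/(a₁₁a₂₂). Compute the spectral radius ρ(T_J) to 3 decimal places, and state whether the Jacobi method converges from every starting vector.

a₁₂a₂₁/(a₁₁a₂₂) = (-5)·(-4) / ((-8)·(2)) = -1.250000
ρ = √|-1.250000| = √1.250000 = 1.118
ρ > 1, so Jacobi diverges

1.118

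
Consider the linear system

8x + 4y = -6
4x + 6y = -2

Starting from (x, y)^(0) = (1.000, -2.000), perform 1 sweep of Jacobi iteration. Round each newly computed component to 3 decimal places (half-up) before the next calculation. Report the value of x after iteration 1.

Iteration 1:
  x = (-6 - (4)·-2.000) / (8) = 0.250
  y = (-2 - (4)·1.000) / (6) = -1.000

0.250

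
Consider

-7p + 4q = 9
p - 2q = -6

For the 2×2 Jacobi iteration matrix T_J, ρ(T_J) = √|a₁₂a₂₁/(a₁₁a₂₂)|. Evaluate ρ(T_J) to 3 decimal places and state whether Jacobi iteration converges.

a₁₂a₂₁/(a₁₁a₂₂) = (4)·(1) / ((-7)·(-2)) = 0.285714
ρ = √|0.285714| = √0.285714 = 0.535
ρ < 1, so Jacobi converges

0.535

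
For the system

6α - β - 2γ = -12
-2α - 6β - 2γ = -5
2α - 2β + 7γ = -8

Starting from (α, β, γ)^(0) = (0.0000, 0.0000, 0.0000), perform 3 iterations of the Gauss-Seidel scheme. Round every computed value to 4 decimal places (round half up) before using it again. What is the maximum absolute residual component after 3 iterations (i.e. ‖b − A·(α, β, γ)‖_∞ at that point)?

Iteration 1:
  α = (-12 - (-1)·0.0000 - (-2)·0.0000) / (6) = -2.0000
  β = (-5 - (-2)·-2.0000 - (-2)·0.0000) / (-6) = 1.5000
  γ = (-8 - (2)·-2.0000 - (-2)·1.5000) / (7) = -0.1429
Iteration 2:
  α = (-12 - (-1)·1.5000 - (-2)·-0.1429) / (6) = -1.7976
  β = (-5 - (-2)·-1.7976 - (-2)·-0.1429) / (-6) = 1.4802
  γ = (-8 - (2)·-1.7976 - (-2)·1.4802) / (7) = -0.2063
Iteration 3:
  α = (-12 - (-1)·1.4802 - (-2)·-0.2063) / (6) = -1.8221
  β = (-5 - (-2)·-1.8221 - (-2)·-0.2063) / (-6) = 1.5095
  γ = (-8 - (2)·-1.8221 - (-2)·1.5095) / (7) = -0.1910
Residual b − A·x = (0.0601, 0.0308, 0.0002); ∞-norm = 0.0601

0.0601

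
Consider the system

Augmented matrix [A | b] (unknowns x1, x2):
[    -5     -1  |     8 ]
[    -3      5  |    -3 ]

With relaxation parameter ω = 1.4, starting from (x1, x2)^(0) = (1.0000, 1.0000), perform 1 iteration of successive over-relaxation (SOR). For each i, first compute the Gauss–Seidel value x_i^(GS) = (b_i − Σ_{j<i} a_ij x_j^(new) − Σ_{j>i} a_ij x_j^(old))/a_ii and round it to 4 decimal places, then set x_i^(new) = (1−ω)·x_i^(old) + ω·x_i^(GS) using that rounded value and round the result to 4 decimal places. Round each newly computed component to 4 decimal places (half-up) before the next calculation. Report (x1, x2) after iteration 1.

(-2.9200, -3.6928)

Iteration 1:
  x1: GS value = (8 - (-1)·1.0000) / (-5) = -1.8000;  x1 ← (1−ω)·1.0000 + ω·-1.8000 = -2.9200
  x2: GS value = (-3 - (-3)·-2.9200) / (5) = -2.3520;  x2 ← (1−ω)·1.0000 + ω·-2.3520 = -3.6928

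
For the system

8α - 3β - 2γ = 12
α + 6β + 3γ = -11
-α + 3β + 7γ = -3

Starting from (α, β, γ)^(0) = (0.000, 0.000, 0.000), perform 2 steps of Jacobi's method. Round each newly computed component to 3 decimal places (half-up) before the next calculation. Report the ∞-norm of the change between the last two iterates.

1.000

Iteration 1:
  α = (12 - (-3)·0.000 - (-2)·0.000) / (8) = 1.500
  β = (-11 - (1)·0.000 - (3)·0.000) / (6) = -1.833
  γ = (-3 - (-1)·0.000 - (3)·0.000) / (7) = -0.429
Iteration 2:
  α = (12 - (-3)·-1.833 - (-2)·-0.429) / (8) = 0.705
  β = (-11 - (1)·1.500 - (3)·-0.429) / (6) = -1.869
  γ = (-3 - (-1)·1.500 - (3)·-1.833) / (7) = 0.571
Change: (-0.795, -0.036, 1.000) → max |·| = 1.000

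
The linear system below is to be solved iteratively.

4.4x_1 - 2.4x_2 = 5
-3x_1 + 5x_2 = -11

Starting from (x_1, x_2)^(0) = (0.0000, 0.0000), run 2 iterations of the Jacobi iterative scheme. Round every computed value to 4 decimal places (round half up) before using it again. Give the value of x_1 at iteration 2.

Iteration 1:
  x_1 = (5 - (-2.4)·0.0000) / (4.4) = 1.1364
  x_2 = (-11 - (-3)·0.0000) / (5) = -2.2000
Iteration 2:
  x_1 = (5 - (-2.4)·-2.2000) / (4.4) = -0.0636
  x_2 = (-11 - (-3)·1.1364) / (5) = -1.5182

-0.0636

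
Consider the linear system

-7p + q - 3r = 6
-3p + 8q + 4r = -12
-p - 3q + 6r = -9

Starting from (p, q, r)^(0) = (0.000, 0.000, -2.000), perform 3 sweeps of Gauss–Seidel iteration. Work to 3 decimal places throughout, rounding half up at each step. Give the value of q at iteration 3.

Iteration 1:
  p = (6 - (1)·0.000 - (-3)·-2.000) / (-7) = 0.000
  q = (-12 - (-3)·0.000 - (4)·-2.000) / (8) = -0.500
  r = (-9 - (-1)·0.000 - (-3)·-0.500) / (6) = -1.750
Iteration 2:
  p = (6 - (1)·-0.500 - (-3)·-1.750) / (-7) = -0.179
  q = (-12 - (-3)·-0.179 - (4)·-1.750) / (8) = -0.692
  r = (-9 - (-1)·-0.179 - (-3)·-0.692) / (6) = -1.876
Iteration 3:
  p = (6 - (1)·-0.692 - (-3)·-1.876) / (-7) = -0.152
  q = (-12 - (-3)·-0.152 - (4)·-1.876) / (8) = -0.619
  r = (-9 - (-1)·-0.152 - (-3)·-0.619) / (6) = -1.835

-0.619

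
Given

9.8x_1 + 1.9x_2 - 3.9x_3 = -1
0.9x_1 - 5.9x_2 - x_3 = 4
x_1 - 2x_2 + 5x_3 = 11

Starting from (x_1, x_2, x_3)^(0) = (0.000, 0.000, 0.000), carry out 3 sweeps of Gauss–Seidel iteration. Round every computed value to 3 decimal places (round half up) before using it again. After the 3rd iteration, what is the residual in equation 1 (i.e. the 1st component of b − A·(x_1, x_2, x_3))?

Iteration 1:
  x_1 = (-1 - (1.9)·0.000 - (-3.9)·0.000) / (9.8) = -0.102
  x_2 = (4 - (0.9)·-0.102 - (-1)·0.000) / (-5.9) = -0.694
  x_3 = (11 - (1)·-0.102 - (-2)·-0.694) / (5) = 1.943
Iteration 2:
  x_1 = (-1 - (1.9)·-0.694 - (-3.9)·1.943) / (9.8) = 0.806
  x_2 = (4 - (0.9)·0.806 - (-1)·1.943) / (-5.9) = -0.884
  x_3 = (11 - (1)·0.806 - (-2)·-0.884) / (5) = 1.685
Iteration 3:
  x_1 = (-1 - (1.9)·-0.884 - (-3.9)·1.685) / (9.8) = 0.740
  x_2 = (4 - (0.9)·0.740 - (-1)·1.685) / (-5.9) = -0.851
  x_3 = (11 - (1)·0.740 - (-2)·-0.851) / (5) = 1.712
Residual b − A·x = (0.042, 0.025, -0.002)

0.042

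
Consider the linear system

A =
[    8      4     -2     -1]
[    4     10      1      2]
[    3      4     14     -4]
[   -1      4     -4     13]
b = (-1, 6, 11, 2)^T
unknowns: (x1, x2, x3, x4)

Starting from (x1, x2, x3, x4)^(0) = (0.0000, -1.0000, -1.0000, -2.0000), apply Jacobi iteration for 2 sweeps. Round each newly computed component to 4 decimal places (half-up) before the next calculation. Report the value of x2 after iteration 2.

0.5692

Iteration 1:
  x1 = (-1 - (4)·-1.0000 - (-2)·-1.0000 - (-1)·-2.0000) / (8) = -0.1250
  x2 = (6 - (4)·0.0000 - (1)·-1.0000 - (2)·-2.0000) / (10) = 1.1000
  x3 = (11 - (3)·0.0000 - (4)·-1.0000 - (-4)·-2.0000) / (14) = 0.5000
  x4 = (2 - (-1)·0.0000 - (4)·-1.0000 - (-4)·-1.0000) / (13) = 0.1538
Iteration 2:
  x1 = (-1 - (4)·1.1000 - (-2)·0.5000 - (-1)·0.1538) / (8) = -0.5308
  x2 = (6 - (4)·-0.1250 - (1)·0.5000 - (2)·0.1538) / (10) = 0.5692
  x3 = (11 - (3)·-0.1250 - (4)·1.1000 - (-4)·0.1538) / (14) = 0.5422
  x4 = (2 - (-1)·-0.1250 - (4)·1.1000 - (-4)·0.5000) / (13) = -0.0404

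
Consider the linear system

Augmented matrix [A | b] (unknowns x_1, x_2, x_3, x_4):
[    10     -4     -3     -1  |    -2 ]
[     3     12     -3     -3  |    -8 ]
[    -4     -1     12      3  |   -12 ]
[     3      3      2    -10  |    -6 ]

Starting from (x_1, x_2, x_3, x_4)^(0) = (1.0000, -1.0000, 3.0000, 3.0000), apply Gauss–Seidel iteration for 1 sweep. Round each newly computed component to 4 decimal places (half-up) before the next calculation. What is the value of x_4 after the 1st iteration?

Iteration 1:
  x_1 = (-2 - (-4)·-1.0000 - (-3)·3.0000 - (-1)·3.0000) / (10) = 0.6000
  x_2 = (-8 - (3)·0.6000 - (-3)·3.0000 - (-3)·3.0000) / (12) = 0.6833
  x_3 = (-12 - (-4)·0.6000 - (-1)·0.6833 - (3)·3.0000) / (12) = -1.4931
  x_4 = (-6 - (3)·0.6000 - (3)·0.6833 - (2)·-1.4931) / (-10) = 0.6864

0.6864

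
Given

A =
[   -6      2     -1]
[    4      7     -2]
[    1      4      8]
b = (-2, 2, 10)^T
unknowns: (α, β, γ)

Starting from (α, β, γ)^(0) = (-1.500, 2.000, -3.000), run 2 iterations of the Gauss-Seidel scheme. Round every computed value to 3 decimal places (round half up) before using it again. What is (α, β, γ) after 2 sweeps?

(-0.439, 1.044, 0.783)

Iteration 1:
  α = (-2 - (2)·2.000 - (-1)·-3.000) / (-6) = 1.500
  β = (2 - (4)·1.500 - (-2)·-3.000) / (7) = -1.429
  γ = (10 - (1)·1.500 - (4)·-1.429) / (8) = 1.777
Iteration 2:
  α = (-2 - (2)·-1.429 - (-1)·1.777) / (-6) = -0.439
  β = (2 - (4)·-0.439 - (-2)·1.777) / (7) = 1.044
  γ = (10 - (1)·-0.439 - (4)·1.044) / (8) = 0.783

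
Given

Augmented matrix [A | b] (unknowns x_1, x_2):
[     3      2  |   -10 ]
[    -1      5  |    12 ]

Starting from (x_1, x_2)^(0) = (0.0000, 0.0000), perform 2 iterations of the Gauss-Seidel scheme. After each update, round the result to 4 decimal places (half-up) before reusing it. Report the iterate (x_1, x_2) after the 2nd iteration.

(-4.4889, 1.5022)

Iteration 1:
  x_1 = (-10 - (2)·0.0000) / (3) = -3.3333
  x_2 = (12 - (-1)·-3.3333) / (5) = 1.7333
Iteration 2:
  x_1 = (-10 - (2)·1.7333) / (3) = -4.4889
  x_2 = (12 - (-1)·-4.4889) / (5) = 1.5022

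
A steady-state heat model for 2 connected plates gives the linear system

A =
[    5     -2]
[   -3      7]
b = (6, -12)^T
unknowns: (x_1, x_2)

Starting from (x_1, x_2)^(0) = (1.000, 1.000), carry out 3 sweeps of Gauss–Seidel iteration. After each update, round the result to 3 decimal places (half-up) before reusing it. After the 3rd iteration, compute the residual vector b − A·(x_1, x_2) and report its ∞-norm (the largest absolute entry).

0.117

Iteration 1:
  x_1 = (6 - (-2)·1.000) / (5) = 1.600
  x_2 = (-12 - (-3)·1.600) / (7) = -1.029
Iteration 2:
  x_1 = (6 - (-2)·-1.029) / (5) = 0.788
  x_2 = (-12 - (-3)·0.788) / (7) = -1.377
Iteration 3:
  x_1 = (6 - (-2)·-1.377) / (5) = 0.649
  x_2 = (-12 - (-3)·0.649) / (7) = -1.436
Residual b − A·x = (-0.117, -0.001); ∞-norm = 0.117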